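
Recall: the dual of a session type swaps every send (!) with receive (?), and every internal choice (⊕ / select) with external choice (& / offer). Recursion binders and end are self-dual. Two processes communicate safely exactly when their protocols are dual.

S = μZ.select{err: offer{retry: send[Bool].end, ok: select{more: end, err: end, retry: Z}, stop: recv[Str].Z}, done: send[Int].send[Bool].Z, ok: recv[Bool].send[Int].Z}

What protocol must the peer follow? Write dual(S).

μZ = μZ  (binder kept)
  select{err,done,ok} = offer{err,done,ok}  (internal→external)
    • err:
      offer{retry,ok,stop} = select{retry,ok,stop}  (&→⊕)
        • retry:
          send[Bool] = recv[Bool]
            end self-dual
        • ok:
          select{more,err,retry} = offer{more,err,retry}  (internal→external)
            • more:
              end self-dual
            • err:
              end self-dual
            • retry:
              Z self-dual
        • stop:
          recv[Str] = send[Str]
            Z self-dual
    • done:
      send[Int] = recv[Int]
        send[Bool] = recv[Bool]
          Z self-dual
    • ok:
      recv[Bool] = send[Bool]
        send[Int] = recv[Int]
          Z self-dual

μZ.offer{err: select{retry: recv[Bool].end, ok: offer{more: end, err: end, retry: Z}, stop: send[Str].Z}, done: recv[Int].recv[Bool].Z, ok: send[Bool].recv[Int].Z}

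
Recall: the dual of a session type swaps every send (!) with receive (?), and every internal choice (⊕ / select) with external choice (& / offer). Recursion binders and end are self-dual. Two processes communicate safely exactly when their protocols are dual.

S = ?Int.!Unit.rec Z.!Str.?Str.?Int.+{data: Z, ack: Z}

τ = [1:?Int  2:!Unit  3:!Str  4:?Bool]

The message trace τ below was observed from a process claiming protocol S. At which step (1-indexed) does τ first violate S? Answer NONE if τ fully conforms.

4

step 1: ?Int  match  now at !Unit.rec Z.…
step 2: !Unit  match  now at rec Z.…
step 3: !Str  match  now at ?Str.?Int.+{data: rec Z.…, ack: rec Z.…}
step 4: got ?Bool, protocol expects ?Str  ✗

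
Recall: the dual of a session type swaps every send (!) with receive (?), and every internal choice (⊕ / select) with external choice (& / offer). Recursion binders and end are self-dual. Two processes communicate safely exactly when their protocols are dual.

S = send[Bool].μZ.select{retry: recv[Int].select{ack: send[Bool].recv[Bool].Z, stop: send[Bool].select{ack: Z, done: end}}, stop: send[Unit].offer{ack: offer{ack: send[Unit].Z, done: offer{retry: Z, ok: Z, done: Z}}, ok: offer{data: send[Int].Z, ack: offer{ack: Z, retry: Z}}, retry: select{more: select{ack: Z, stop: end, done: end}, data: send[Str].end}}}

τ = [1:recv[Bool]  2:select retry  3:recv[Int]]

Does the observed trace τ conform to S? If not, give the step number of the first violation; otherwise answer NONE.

1

@1 got recv[Bool], protocol expects send[Bool]  ✗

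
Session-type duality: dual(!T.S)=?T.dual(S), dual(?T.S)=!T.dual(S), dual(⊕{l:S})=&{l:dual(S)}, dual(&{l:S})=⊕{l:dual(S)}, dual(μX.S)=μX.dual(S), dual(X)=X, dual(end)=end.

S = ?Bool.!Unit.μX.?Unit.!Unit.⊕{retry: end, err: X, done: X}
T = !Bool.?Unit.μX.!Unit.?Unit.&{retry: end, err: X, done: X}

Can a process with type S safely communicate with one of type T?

?Bool | !Bool  ✓
  !Unit | ?Unit  ✓
    μX | μX  ✓ (μ self-dual)
      ?Unit | !Unit  ✓
        !Unit | ?Unit  ✓
          ⊕{retry,err,done} | &{retry,err,done}  ✓ labels match
            [retry]
              end | end  ✓
            [err]
              X | X  ✓
            [done]
              X | X  ✓

YES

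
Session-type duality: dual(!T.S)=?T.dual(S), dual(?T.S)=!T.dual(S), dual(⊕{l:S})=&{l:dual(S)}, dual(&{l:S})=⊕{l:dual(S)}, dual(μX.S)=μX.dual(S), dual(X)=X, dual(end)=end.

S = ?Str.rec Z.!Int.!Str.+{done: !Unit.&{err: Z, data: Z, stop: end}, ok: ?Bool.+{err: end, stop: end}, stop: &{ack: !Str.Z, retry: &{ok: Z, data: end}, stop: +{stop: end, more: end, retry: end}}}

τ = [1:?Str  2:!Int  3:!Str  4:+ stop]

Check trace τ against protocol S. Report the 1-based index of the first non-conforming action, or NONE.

NONE

[1] ?Str  match  state: rec Z.…
[2] !Int  match  state: !Str.+{done: !Unit.&{err: rec Z.…, data: rec Z.…, stop: end}, ok: ?Bool.+{err: end, stop: end}, stop: &{ack: !Str.rec Z.…, retry: &{ok: rec Z.…, data: end}, stop: +{stop: end, more: end, retry: end}}}
[3] !Str  match  state: +{done: !Unit.&{err: rec Z.…, data: rec Z.…, stop: end}, ok: ?Bool.+{err: end, stop: end}, stop: &{ack: !Str.rec Z.…, retry: &{ok: rec Z.…, data: end}, stop: +{stop: end, more: end, retry: end}}}
[4] + stop  match  state: &{ack: !Str.rec Z.…, retry: &{ok: rec Z.…, data: end}, stop: +{stop: end, more: end, retry: end}}
trace exhausted — no violation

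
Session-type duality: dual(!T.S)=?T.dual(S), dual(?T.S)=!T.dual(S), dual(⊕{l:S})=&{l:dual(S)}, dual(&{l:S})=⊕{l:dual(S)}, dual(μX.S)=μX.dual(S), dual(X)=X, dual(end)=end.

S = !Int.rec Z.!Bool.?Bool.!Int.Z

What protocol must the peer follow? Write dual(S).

?Int.rec Z.?Bool.!Bool.?Int.Z

!Int ↦ ?Int
  rec Z ↦ rec Z  (μ self-dual)
    !Bool ↦ ?Bool
      ?Bool ↦ !Bool
        !Int ↦ ?Int
          Z ↦ Z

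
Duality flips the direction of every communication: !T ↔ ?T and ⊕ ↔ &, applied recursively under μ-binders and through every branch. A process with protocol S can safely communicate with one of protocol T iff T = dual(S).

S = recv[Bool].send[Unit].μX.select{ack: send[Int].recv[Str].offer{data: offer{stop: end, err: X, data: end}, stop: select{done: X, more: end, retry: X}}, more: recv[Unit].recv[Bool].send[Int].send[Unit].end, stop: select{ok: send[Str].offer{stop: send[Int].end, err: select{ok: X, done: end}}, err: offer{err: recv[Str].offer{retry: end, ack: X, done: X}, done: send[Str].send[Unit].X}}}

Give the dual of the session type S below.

recv[Bool] ↦ send[Bool]
  send[Unit] ↦ recv[Unit]
    μX ↦ μX  (μ self-dual)
      select{ack,more,stop} ↦ offer{ack,more,stop}  (⊕→&)
        case ack:
          send[Int] ↦ recv[Int]
            recv[Str] ↦ send[Str]
              offer{data,stop} ↦ select{data,stop}  (external→internal)
                case data:
                  offer{stop,err,data} ↦ select{stop,err,data}  (external→internal)
                    case stop:
                      dual(end) = end
                    case err:
                      dual(X) = X
                    case data:
                      dual(end) = end
                case stop:
                  select{done,more,retry} ↦ offer{done,more,retry}  (⊕→&)
                    case done:
                      dual(X) = X
                    case more:
                      dual(end) = end
                    case retry:
                      dual(X) = X
        case more:
          recv[Unit] ↦ send[Unit]
            recv[Bool] ↦ send[Bool]
              send[Int] ↦ recv[Int]
                send[Unit] ↦ recv[Unit]
                  dual(end) = end
        case stop:
          select{ok,err} ↦ offer{ok,err}  (⊕→&)
            case ok:
              send[Str] ↦ recv[Str]
                offer{stop,err} ↦ select{stop,err}  (external→internal)
                  case stop:
                    send[Int] ↦ recv[Int]
                      dual(end) = end
                  case err:
                    select{ok,done} ↦ offer{ok,done}  (⊕→&)
                      case ok:
                        dual(X) = X
                      case done:
                        dual(end) = end
            case err:
              offer{err,done} ↦ select{err,done}  (external→internal)
                case err:
                  recv[Str] ↦ send[Str]
                    offer{retry,ack,done} ↦ select{retry,ack,done}  (external→internal)
                      case retry:
                        dual(end) = end
                      case ack:
                        dual(X) = X
                      case done:
                        dual(X) = X
                case done:
                  send[Str] ↦ recv[Str]
                    send[Unit] ↦ recv[Unit]
                      dual(X) = X

send[Bool].recv[Unit].μX.offer{ack: recv[Int].send[Str].select{data: select{stop: end, err: X, data: end}, stop: offer{done: X, more: end, retry: X}}, more: send[Unit].send[Bool].recv[Int].recv[Unit].end, stop: offer{ok: recv[Str].select{stop: recv[Int].end, err: offer{ok: X, done: end}}, err: select{err: send[Str].select{retry: end, ack: X, done: X}, done: recv[Str].recv[Unit].X}}}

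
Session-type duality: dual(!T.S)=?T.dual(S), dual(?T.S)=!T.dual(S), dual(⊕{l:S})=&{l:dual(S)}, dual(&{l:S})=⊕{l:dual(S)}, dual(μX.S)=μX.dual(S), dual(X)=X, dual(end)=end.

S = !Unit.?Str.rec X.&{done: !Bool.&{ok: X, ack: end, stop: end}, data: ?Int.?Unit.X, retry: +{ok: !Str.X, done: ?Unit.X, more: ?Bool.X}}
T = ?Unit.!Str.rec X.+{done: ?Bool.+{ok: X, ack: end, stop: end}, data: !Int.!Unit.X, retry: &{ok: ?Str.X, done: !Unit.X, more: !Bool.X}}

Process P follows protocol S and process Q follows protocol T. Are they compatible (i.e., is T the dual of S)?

YES

!Unit ‖ ?Unit  ok
  ?Str ‖ !Str  ok
    rec X ‖ rec X  ok (binder kept)
      &{done,data,retry} ‖ +{done,data,retry}  ok label sets agree
        case done:
          !Bool ‖ ?Bool  ok
            &{ok,ack,stop} ‖ +{ok,ack,stop}  ok label sets agree
              case ok:
                X ‖ X  ok
              case ack:
                end ‖ end  ok
              case stop:
                end ‖ end  ok
        case data:
          ?Int ‖ !Int  ok
            ?Unit ‖ !Unit  ok
              X ‖ X  ok
        case retry:
          +{ok,done,more} ‖ &{ok,done,more}  ok label sets agree
            case ok:
              !Str ‖ ?Str  ok
                X ‖ X  ok
            case done:
              ?Unit ‖ !Unit  ok
                X ‖ X  ok
            case more:
              ?Bool ‖ !Bool  ok
                X ‖ X  ok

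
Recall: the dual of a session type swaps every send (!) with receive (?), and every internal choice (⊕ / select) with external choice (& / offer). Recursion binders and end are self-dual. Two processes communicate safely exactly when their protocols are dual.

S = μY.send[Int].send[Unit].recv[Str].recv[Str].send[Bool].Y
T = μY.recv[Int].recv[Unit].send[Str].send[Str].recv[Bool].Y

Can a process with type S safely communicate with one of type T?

μY | μY  ok (μ self-dual)
  send[Int] | recv[Int]  ok
    send[Unit] | recv[Unit]  ok
      recv[Str] | send[Str]  ok
        recv[Str] | send[Str]  ok
          send[Bool] | recv[Bool]  ok
            Y | Y  ok

YES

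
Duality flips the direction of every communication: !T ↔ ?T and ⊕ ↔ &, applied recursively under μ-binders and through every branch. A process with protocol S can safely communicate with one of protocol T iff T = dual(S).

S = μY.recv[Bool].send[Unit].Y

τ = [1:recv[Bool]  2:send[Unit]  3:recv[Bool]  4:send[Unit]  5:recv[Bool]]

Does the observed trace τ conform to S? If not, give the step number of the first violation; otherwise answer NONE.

NONE

step 1: recv[Bool]  match  cont: send[Unit].μY.…
step 2: send[Unit]  match  cont: μY.…
step 3: recv[Bool]  match  cont: send[Unit].μY.…
step 4: send[Unit]  match  cont: μY.…
step 5: recv[Bool]  match  cont: send[Unit].μY.…
trace exhausted — no violation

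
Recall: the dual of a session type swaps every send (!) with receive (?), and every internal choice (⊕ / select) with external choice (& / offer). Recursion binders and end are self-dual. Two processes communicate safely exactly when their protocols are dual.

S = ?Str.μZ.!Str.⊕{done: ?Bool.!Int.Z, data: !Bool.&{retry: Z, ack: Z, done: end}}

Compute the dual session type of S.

?Str = !Str
  μZ = μZ  (binder kept)
    !Str = ?Str
      ⊕{done,data} = &{done,data}  (internal→external)
        [done]
          ?Bool = !Bool
            !Int = ?Int
              Z ↦ Z
        [data]
          !Bool = ?Bool
            &{retry,ack,done} = ⊕{retry,ack,done}  (external→internal)
              [retry]
                Z ↦ Z
              [ack]
                Z ↦ Z
              [done]
                end ↦ end

!Str.μZ.?Str.&{done: !Bool.?Int.Z, data: ?Bool.⊕{retry: Z, ack: Z, done: end}}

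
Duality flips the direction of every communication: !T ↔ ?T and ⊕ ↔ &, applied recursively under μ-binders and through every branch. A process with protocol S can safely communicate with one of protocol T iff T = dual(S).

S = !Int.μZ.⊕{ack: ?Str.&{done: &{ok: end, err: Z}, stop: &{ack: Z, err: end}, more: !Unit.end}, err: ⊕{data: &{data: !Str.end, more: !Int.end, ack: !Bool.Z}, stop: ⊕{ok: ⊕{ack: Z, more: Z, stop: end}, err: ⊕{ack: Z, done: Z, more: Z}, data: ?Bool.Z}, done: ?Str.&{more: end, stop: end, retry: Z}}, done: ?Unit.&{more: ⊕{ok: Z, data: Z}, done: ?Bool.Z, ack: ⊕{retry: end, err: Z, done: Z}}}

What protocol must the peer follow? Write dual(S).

?Int.μZ.&{ack: !Str.⊕{done: ⊕{ok: end, err: Z}, stop: ⊕{ack: Z, err: end}, more: ?Unit.end}, err: &{data: ⊕{data: ?Str.end, more: ?Int.end, ack: ?Bool.Z}, stop: &{ok: &{ack: Z, more: Z, stop: end}, err: &{ack: Z, done: Z, more: Z}, data: !Bool.Z}, done: !Str.⊕{more: end, stop: end, retry: Z}}, done: !Unit.⊕{more: &{ok: Z, data: Z}, done: !Bool.Z, ack: &{retry: end, err: Z, done: Z}}}

!Int → ?Int
  μZ → μZ  (μ self-dual)
    ⊕{ack,err,done} → &{ack,err,done}  (select→offer)
      case ack:
        ?Str → !Str
          &{done,stop,more} → ⊕{done,stop,more}  (offer→select)
            case done:
              &{ok,err} → ⊕{ok,err}  (offer→select)
                case ok:
                  end self-dual
                case err:
                  Z self-dual
            case stop:
              &{ack,err} → ⊕{ack,err}  (offer→select)
                case ack:
                  Z self-dual
                case err:
                  end self-dual
            case more:
              !Unit → ?Unit
                end self-dual
      case err:
        ⊕{data,stop,done} → &{data,stop,done}  (select→offer)
          case data:
            &{data,more,ack} → ⊕{data,more,ack}  (offer→select)
              case data:
                !Str → ?Str
                  end self-dual
              case more:
                !Int → ?Int
                  end self-dual
              case ack:
                !Bool → ?Bool
                  Z self-dual
          case stop:
            ⊕{ok,err,data} → &{ok,err,data}  (select→offer)
              case ok:
                ⊕{ack,more,stop} → &{ack,more,stop}  (select→offer)
                  case ack:
                    Z self-dual
                  case more:
                    Z self-dual
                  case stop:
                    end self-dual
              case err:
                ⊕{ack,done,more} → &{ack,done,more}  (select→offer)
                  case ack:
                    Z self-dual
                  case done:
                    Z self-dual
                  case more:
                    Z self-dual
              case data:
                ?Bool → !Bool
                  Z self-dual
          case done:
            ?Str → !Str
              &{more,stop,retry} → ⊕{more,stop,retry}  (offer→select)
                case more:
                  end self-dual
                case stop:
                  end self-dual
                case retry:
                  Z self-dual
      case done:
        ?Unit → !Unit
          &{more,done,ack} → ⊕{more,done,ack}  (offer→select)
            case more:
              ⊕{ok,data} → &{ok,data}  (select→offer)
                case ok:
                  Z self-dual
                case data:
                  Z self-dual
            case done:
              ?Bool → !Bool
                Z self-dual
            case ack:
              ⊕{retry,err,done} → &{retry,err,done}  (select→offer)
                case retry:
                  end self-dual
                case err:
                  Z self-dual
                case done:
                  Z self-dual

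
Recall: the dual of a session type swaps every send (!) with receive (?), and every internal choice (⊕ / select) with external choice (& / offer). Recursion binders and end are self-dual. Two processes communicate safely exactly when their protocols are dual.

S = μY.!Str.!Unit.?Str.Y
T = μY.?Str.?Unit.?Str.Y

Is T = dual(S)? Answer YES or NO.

NO

μY vs μY  ok (rec unchanged)
  !Str vs ?Str  ok
    !Unit vs ?Unit  ok
      ?Str vs ?Str  ✗ same direction on both sides — not dual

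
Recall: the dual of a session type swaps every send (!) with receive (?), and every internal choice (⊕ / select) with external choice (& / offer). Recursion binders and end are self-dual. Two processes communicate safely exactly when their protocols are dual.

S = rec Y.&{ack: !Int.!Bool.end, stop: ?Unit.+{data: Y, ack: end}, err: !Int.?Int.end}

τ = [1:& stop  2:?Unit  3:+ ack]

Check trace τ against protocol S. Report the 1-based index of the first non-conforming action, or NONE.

NONE

step 1: & stop  ✓  state: ?Unit.+{data: rec Y.…, ack: end}
step 2: ?Unit  ✓  state: +{data: rec Y.…, ack: end}
step 3: + ack  ✓  state: end
τ conforms to S (length 3)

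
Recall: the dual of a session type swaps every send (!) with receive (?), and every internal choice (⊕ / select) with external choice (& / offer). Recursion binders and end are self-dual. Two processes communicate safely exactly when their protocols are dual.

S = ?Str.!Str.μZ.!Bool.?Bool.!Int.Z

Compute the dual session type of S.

!Str.?Str.μZ.?Bool.!Bool.?Int.Z

?Str ↦ !Str
  !Str ↦ ?Str
    μZ ↦ μZ  (μ self-dual)
      !Bool ↦ ?Bool
        ?Bool ↦ !Bool
          !Int ↦ ?Int
            dual(Z) = Z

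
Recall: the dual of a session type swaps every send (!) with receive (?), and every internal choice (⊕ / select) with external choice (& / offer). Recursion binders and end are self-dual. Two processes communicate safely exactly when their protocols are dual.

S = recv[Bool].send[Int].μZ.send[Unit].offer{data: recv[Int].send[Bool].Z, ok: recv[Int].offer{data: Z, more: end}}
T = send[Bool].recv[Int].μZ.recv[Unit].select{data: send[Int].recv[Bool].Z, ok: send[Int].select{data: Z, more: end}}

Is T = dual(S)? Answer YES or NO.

recv[Bool] ‖ send[Bool]  ok
  send[Int] ‖ recv[Int]  ok
    μZ ‖ μZ  ok (μ self-dual)
      send[Unit] ‖ recv[Unit]  ok
        offer{data,ok} ‖ select{data,ok}  ok labels match
          • data:
            recv[Int] ‖ send[Int]  ok
              send[Bool] ‖ recv[Bool]  ok
                Z ‖ Z  ok
          • ok:
            recv[Int] ‖ send[Int]  ok
              offer{data,more} ‖ select{data,more}  ok labels match
                • data:
                  Z ‖ Z  ok
                • more:
                  end ‖ end  ok

YES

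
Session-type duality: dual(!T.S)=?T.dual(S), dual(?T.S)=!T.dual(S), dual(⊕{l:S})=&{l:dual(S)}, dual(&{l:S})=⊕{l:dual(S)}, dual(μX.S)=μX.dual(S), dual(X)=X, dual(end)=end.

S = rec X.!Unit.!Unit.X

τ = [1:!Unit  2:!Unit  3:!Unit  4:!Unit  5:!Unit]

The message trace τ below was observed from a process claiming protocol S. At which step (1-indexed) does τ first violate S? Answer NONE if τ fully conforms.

NONE

[1] !Unit  ok  residual = !Unit.rec X.…
[2] !Unit  ok  residual = rec X.…
[3] !Unit  ok  residual = !Unit.rec X.…
[4] !Unit  ok  residual = rec X.…
[5] !Unit  ok  residual = !Unit.rec X.…
τ conforms to S (length 5)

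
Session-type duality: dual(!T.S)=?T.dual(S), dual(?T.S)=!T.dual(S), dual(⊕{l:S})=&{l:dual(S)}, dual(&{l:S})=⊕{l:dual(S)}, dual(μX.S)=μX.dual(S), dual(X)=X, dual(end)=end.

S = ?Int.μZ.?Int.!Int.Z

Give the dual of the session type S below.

!Int.μZ.!Int.?Int.Z

?Int = !Int
  μZ = μZ  (μ self-dual)
    ?Int = !Int
      !Int = ?Int
        dual(Z) = Z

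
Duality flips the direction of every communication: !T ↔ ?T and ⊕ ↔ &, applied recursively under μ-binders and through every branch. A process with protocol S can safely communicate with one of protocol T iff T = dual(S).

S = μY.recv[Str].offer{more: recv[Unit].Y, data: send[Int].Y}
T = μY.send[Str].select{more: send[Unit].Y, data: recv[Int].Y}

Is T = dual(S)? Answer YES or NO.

YES

μY | μY  ✓ (binder kept)
  recv[Str] | send[Str]  ✓
    offer{more,data} | select{more,data}  ✓ label sets agree
      case more:
        recv[Unit] | send[Unit]  ✓
          Y | Y  ✓
      case data:
        send[Int] | recv[Int]  ✓
          Y | Y  ✓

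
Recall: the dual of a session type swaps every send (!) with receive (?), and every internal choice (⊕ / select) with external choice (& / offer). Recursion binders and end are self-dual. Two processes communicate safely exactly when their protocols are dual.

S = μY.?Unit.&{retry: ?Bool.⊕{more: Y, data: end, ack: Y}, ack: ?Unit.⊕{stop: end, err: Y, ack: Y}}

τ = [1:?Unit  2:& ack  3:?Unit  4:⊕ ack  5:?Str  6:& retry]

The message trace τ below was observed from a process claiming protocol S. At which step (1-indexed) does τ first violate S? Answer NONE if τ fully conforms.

@1 ?Unit  ✓  now at &{retry: ?Bool.⊕{more: μY.…, data: end, ack: μY.…}, ack: ?Unit.⊕{stop: end, err: μY.…, ack: μY.…}}
@2 & ack  ✓  now at ?Unit.⊕{stop: end, err: μY.…, ack: μY.…}
@3 ?Unit  ✓  now at ⊕{stop: end, err: μY.…, ack: μY.…}
@4 ⊕ ack  ✓  now at μY.…
@5 got ?Str, protocol expects ?Unit  ✗

5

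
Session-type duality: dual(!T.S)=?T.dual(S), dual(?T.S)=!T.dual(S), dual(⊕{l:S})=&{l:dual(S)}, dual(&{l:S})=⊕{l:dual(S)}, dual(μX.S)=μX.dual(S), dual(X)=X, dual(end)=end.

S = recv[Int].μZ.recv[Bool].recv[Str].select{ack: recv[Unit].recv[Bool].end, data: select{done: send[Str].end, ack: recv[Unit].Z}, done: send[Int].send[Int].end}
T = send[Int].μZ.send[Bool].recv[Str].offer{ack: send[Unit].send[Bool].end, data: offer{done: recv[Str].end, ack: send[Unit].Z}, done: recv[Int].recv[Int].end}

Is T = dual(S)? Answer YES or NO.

NO

recv[Int] ‖ send[Int]  ✓
  μZ ‖ μZ  ✓ (μ self-dual)
    recv[Bool] ‖ send[Bool]  ✓
      recv[Str] ‖ recv[Str]  ✗ same direction on both sides — not dual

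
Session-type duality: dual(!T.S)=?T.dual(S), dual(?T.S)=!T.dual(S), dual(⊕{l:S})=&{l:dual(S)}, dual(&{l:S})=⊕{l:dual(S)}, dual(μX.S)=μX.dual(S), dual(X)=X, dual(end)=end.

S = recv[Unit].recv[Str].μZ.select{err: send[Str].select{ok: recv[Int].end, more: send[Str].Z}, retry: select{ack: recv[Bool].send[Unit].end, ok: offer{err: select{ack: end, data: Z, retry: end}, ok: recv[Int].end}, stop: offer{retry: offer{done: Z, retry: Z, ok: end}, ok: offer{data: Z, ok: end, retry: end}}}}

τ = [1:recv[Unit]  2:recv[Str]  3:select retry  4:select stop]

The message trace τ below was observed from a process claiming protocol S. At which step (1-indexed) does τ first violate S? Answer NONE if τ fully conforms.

step 1: recv[Unit]  ok  cont: recv[Str].μZ.…
step 2: recv[Str]  ok  cont: μZ.…
step 3: select retry  ok  cont: select{ack: recv[Bool].send[Unit].end, ok: offer{err: select{ack: end, data: μZ.…, retry: end}, ok: recv[Int].end}, stop: offer{retry: offer{done: μZ.…, retry: μZ.…, ok: end}, ok: offer{data: μZ.…, ok: end, retry: end}}}
step 4: select stop  ok  cont: offer{retry: offer{done: μZ.…, retry: μZ.…, ok: end}, ok: offer{data: μZ.…, ok: end, retry: end}}
all 4 steps conform

NONE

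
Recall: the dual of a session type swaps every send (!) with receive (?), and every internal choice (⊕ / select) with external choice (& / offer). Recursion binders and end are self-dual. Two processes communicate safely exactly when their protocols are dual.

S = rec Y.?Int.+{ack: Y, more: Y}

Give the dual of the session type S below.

rec Y ↦ rec Y  (μ self-dual)
  ?Int ↦ !Int
    +{ack,more} ↦ &{ack,more}  (select→offer)
      • ack:
        Y ↦ Y
      • more:
        Y ↦ Y

rec Y.!Int.&{ack: Y, more: Y}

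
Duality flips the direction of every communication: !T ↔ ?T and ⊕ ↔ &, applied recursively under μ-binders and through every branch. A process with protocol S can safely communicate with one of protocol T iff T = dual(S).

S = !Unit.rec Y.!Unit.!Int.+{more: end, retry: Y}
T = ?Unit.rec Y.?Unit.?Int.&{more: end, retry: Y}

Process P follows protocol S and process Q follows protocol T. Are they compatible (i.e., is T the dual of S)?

!Unit ‖ ?Unit  match
  rec Y ‖ rec Y  match (μ self-dual)
    !Unit ‖ ?Unit  match
      !Int ‖ ?Int  match
        +{more,retry} ‖ &{more,retry}  match same labels
          case more:
            end ‖ end  match
          case retry:
            Y ‖ Y  match

YES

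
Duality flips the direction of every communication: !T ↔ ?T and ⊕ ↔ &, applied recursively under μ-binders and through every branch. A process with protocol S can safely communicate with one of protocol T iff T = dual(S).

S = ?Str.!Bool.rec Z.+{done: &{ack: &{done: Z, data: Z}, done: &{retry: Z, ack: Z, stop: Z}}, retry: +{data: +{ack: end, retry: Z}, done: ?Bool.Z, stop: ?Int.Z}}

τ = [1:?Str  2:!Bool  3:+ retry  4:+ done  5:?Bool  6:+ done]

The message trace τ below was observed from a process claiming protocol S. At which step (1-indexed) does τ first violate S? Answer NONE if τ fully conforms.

NONE

step 1: ?Str  ok  residual = !Bool.rec Z.…
step 2: !Bool  ok  residual = rec Z.…
step 3: + retry  ok  residual = +{data: +{ack: end, retry: rec Z.…}, done: ?Bool.rec Z.…, stop: ?Int.rec Z.…}
step 4: + done  ok  residual = ?Bool.rec Z.…
step 5: ?Bool  ok  residual = rec Z.…
step 6: + done  ok  residual = &{ack: &{done: rec Z.…, data: rec Z.…}, done: &{retry: rec Z.…, ack: rec Z.…, stop: rec Z.…}}
trace exhausted — no violation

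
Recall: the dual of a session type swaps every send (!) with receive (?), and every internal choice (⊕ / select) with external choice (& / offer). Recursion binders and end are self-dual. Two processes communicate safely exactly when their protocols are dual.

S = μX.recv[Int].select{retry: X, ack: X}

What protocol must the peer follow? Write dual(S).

μX ↦ μX  (μ self-dual)
  recv[Int] ↦ send[Int]
    select{retry,ack} ↦ offer{retry,ack}  (internal→external)
      [retry]
        X self-dual
      [ack]
        X self-dual

μX.send[Int].offer{retry: X, ack: X}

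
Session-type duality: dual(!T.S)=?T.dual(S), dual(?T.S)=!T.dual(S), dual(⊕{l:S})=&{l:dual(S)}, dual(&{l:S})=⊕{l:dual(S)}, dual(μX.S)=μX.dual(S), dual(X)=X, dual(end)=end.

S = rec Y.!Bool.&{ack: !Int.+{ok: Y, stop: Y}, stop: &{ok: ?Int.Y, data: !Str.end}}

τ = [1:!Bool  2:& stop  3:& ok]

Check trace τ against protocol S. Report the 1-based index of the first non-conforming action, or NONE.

[1] !Bool  ok  now at &{ack: !Int.+{ok: rec Y.…, stop: rec Y.…}, stop: &{ok: ?Int.rec Y.…, data: !Str.end}}
[2] & stop  ok  now at &{ok: ?Int.rec Y.…, data: !Str.end}
[3] & ok  ok  now at ?Int.rec Y.…
τ conforms to S (length 3)

NONE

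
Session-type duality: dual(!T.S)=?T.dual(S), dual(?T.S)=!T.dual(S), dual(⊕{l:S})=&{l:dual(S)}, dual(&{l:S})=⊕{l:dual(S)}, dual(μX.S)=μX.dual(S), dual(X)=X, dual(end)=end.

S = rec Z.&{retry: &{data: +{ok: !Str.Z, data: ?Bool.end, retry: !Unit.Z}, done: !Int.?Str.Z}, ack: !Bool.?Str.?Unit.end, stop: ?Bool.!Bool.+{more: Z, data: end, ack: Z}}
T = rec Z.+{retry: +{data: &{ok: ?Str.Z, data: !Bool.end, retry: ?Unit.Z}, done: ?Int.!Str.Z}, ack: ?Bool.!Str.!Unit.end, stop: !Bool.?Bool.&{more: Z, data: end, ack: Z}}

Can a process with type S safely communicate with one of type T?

YES

rec Z ‖ rec Z  ✓ (rec unchanged)
  &{retry,ack,stop} ‖ +{retry,ack,stop}  ✓ label sets agree
    case retry:
      &{data,done} ‖ +{data,done}  ✓ label sets agree
        case data:
          +{ok,data,retry} ‖ &{ok,data,retry}  ✓ label sets agree
            case ok:
              !Str ‖ ?Str  ✓
                Z ‖ Z  ✓
            case data:
              ?Bool ‖ !Bool  ✓
                end ‖ end  ✓
            case retry:
              !Unit ‖ ?Unit  ✓
                Z ‖ Z  ✓
        case done:
          !Int ‖ ?Int  ✓
            ?Str ‖ !Str  ✓
              Z ‖ Z  ✓
    case ack:
      !Bool ‖ ?Bool  ✓
        ?Str ‖ !Str  ✓
          ?Unit ‖ !Unit  ✓
            end ‖ end  ✓
    case stop:
      ?Bool ‖ !Bool  ✓
        !Bool ‖ ?Bool  ✓
          +{more,data,ack} ‖ &{more,data,ack}  ✓ label sets agree
            case more:
              Z ‖ Z  ✓
            case data:
              end ‖ end  ✓
            case ack:
              Z ‖ Z  ✓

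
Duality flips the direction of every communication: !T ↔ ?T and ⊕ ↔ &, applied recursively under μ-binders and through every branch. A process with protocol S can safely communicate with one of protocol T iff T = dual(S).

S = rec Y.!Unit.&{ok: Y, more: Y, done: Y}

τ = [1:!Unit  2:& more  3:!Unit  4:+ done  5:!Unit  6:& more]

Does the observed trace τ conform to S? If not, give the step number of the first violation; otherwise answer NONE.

4

@1 !Unit  match  now at &{ok: rec Y.…, more: rec Y.…, done: rec Y.…}
@2 & more  match  now at rec Y.…
@3 !Unit  match  now at &{ok: rec Y.…, more: rec Y.…, done: rec Y.…}
@4 got + done, protocol expects & ok or & more or & done  ✗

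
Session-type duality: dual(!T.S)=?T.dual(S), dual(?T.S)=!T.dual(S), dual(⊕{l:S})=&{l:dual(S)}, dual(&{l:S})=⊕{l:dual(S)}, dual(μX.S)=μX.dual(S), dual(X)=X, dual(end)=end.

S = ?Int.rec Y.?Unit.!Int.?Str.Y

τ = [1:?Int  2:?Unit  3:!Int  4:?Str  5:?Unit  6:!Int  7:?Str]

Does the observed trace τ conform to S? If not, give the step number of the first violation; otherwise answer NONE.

NONE

step 1: ?Int  ok  state: rec Y.…
step 2: ?Unit  ok  state: !Int.?Str.rec Y.…
step 3: !Int  ok  state: ?Str.rec Y.…
step 4: ?Str  ok  state: rec Y.…
step 5: ?Unit  ok  state: !Int.?Str.rec Y.…
step 6: !Int  ok  state: ?Str.rec Y.…
step 7: ?Str  ok  state: rec Y.…
τ conforms to S (length 7)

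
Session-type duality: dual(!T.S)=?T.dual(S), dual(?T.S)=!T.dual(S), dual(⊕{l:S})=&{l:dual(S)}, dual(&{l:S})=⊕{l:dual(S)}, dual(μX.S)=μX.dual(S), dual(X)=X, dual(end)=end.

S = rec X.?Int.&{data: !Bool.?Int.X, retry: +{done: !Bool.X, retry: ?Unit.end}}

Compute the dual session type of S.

rec X → rec X  (binder kept)
  ?Int → !Int
    &{data,retry} → +{data,retry}  (external→internal)
      case data:
        !Bool → ?Bool
          ?Int → !Int
            X ↦ X
      case retry:
        +{done,retry} → &{done,retry}  (select→offer)
          case done:
            !Bool → ?Bool
              X ↦ X
          case retry:
            ?Unit → !Unit
              end ↦ end

rec X.!Int.+{data: ?Bool.!Int.X, retry: &{done: ?Bool.X, retry: !Unit.end}}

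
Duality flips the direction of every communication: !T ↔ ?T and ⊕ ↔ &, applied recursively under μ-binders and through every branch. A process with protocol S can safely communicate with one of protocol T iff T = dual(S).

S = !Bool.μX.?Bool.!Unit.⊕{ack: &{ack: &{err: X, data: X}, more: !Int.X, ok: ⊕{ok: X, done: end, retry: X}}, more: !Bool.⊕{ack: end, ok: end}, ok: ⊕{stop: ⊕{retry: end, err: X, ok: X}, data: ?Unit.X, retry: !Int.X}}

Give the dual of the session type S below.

!Bool ↦ ?Bool
  μX ↦ μX  (binder kept)
    ?Bool ↦ !Bool
      !Unit ↦ ?Unit
        ⊕{ack,more,ok} ↦ &{ack,more,ok}  (⊕→&)
          • ack:
            &{ack,more,ok} ↦ ⊕{ack,more,ok}  (&→⊕)
              • ack:
                &{err,data} ↦ ⊕{err,data}  (&→⊕)
                  • err:
                    dual(X) = X
                  • data:
                    dual(X) = X
              • more:
                !Int ↦ ?Int
                  dual(X) = X
              • ok:
                ⊕{ok,done,retry} ↦ &{ok,done,retry}  (⊕→&)
                  • ok:
                    dual(X) = X
                  • done:
                    dual(end) = end
                  • retry:
                    dual(X) = X
          • more:
            !Bool ↦ ?Bool
              ⊕{ack,ok} ↦ &{ack,ok}  (⊕→&)
                • ack:
                  dual(end) = end
                • ok:
                  dual(end) = end
          • ok:
            ⊕{stop,data,retry} ↦ &{stop,data,retry}  (⊕→&)
              • stop:
                ⊕{retry,err,ok} ↦ &{retry,err,ok}  (⊕→&)
                  • retry:
                    dual(end) = end
                  • err:
                    dual(X) = X
                  • ok:
                    dual(X) = X
              • data:
                ?Unit ↦ !Unit
                  dual(X) = X
              • retry:
                !Int ↦ ?Int
                  dual(X) = X

?Bool.μX.!Bool.?Unit.&{ack: ⊕{ack: ⊕{err: X, data: X}, more: ?Int.X, ok: &{ok: X, done: end, retry: X}}, more: ?Bool.&{ack: end, ok: end}, ok: &{stop: &{retry: end, err: X, ok: X}, data: !Unit.X, retry: ?Int.X}}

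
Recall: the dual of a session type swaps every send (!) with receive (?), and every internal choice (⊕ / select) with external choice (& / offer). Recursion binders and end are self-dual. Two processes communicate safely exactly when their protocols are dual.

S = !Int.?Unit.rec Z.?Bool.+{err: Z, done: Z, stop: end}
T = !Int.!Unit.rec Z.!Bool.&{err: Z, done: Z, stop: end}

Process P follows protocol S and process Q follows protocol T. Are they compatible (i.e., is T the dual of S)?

NO

!Int vs !Int  ✗ same direction on both sides — not dual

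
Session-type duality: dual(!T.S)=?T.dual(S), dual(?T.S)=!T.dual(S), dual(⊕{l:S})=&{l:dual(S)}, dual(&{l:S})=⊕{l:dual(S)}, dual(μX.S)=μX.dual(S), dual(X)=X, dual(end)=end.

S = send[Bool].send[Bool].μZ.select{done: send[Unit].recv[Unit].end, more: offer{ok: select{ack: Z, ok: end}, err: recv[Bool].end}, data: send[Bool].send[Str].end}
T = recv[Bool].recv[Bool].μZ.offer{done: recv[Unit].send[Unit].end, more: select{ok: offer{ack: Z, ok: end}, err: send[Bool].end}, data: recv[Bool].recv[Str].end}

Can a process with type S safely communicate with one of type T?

YES

send[Bool] vs recv[Bool]  match
  send[Bool] vs recv[Bool]  match
    μZ vs μZ  match (binder kept)
      select{done,more,data} vs offer{done,more,data}  match labels match
        [done]
          send[Unit] vs recv[Unit]  match
            recv[Unit] vs send[Unit]  match
              end vs end  match
        [more]
          offer{ok,err} vs select{ok,err}  match labels match
            [ok]
              select{ack,ok} vs offer{ack,ok}  match labels match
                [ack]
                  Z vs Z  match
                [ok]
                  end vs end  match
            [err]
              recv[Bool] vs send[Bool]  match
                end vs end  match
        [data]
          send[Bool] vs recv[Bool]  match
            send[Str] vs recv[Str]  match
              end vs end  match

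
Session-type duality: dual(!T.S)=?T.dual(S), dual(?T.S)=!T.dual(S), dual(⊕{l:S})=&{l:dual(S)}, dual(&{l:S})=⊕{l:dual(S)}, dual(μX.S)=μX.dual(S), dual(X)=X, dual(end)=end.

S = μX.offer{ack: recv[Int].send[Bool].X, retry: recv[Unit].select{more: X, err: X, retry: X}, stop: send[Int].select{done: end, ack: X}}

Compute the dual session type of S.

μX.select{ack: send[Int].recv[Bool].X, retry: send[Unit].offer{more: X, err: X, retry: X}, stop: recv[Int].offer{done: end, ack: X}}

μX = μX  (binder kept)
  offer{ack,retry,stop} = select{ack,retry,stop}  (offer→select)
    [ack]
      recv[Int] = send[Int]
        send[Bool] = recv[Bool]
          X self-dual
    [retry]
      recv[Unit] = send[Unit]
        select{more,err,retry} = offer{more,err,retry}  (⊕→&)
          [more]
            X self-dual
          [err]
            X self-dual
          [retry]
            X self-dual
    [stop]
      send[Int] = recv[Int]
        select{done,ack} = offer{done,ack}  (⊕→&)
          [done]
            end self-dual
          [ack]
            X self-dual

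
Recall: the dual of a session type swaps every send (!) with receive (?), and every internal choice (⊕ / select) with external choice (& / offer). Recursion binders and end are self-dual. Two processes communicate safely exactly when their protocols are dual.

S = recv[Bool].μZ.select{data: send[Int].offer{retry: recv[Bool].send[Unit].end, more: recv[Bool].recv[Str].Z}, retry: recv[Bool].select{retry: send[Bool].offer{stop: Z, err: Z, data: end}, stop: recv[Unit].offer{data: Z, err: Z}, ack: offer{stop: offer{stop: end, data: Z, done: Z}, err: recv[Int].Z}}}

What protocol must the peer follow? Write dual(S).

recv[Bool] ↦ send[Bool]
  μZ ↦ μZ  (rec unchanged)
    select{data,retry} ↦ offer{data,retry}  (internal→external)
      [data]
        send[Int] ↦ recv[Int]
          offer{retry,more} ↦ select{retry,more}  (offer→select)
            [retry]
              recv[Bool] ↦ send[Bool]
                send[Unit] ↦ recv[Unit]
                  end self-dual
            [more]
              recv[Bool] ↦ send[Bool]
                recv[Str] ↦ send[Str]
                  Z self-dual
      [retry]
        recv[Bool] ↦ send[Bool]
          select{retry,stop,ack} ↦ offer{retry,stop,ack}  (internal→external)
            [retry]
              send[Bool] ↦ recv[Bool]
                offer{stop,err,data} ↦ select{stop,err,data}  (offer→select)
                  [stop]
                    Z self-dual
                  [err]
                    Z self-dual
                  [data]
                    end self-dual
            [stop]
              recv[Unit] ↦ send[Unit]
                offer{data,err} ↦ select{data,err}  (offer→select)
                  [data]
                    Z self-dual
                  [err]
                    Z self-dual
            [ack]
              offer{stop,err} ↦ select{stop,err}  (offer→select)
                [stop]
                  offer{stop,data,done} ↦ select{stop,data,done}  (offer→select)
                    [stop]
                      end self-dual
                    [data]
                      Z self-dual
                    [done]
                      Z self-dual
                [err]
                  recv[Int] ↦ send[Int]
                    Z self-dual

send[Bool].μZ.offer{data: recv[Int].select{retry: send[Bool].recv[Unit].end, more: send[Bool].send[Str].Z}, retry: send[Bool].offer{retry: recv[Bool].select{stop: Z, err: Z, data: end}, stop: send[Unit].select{data: Z, err: Z}, ack: select{stop: select{stop: end, data: Z, done: Z}, err: send[Int].Z}}}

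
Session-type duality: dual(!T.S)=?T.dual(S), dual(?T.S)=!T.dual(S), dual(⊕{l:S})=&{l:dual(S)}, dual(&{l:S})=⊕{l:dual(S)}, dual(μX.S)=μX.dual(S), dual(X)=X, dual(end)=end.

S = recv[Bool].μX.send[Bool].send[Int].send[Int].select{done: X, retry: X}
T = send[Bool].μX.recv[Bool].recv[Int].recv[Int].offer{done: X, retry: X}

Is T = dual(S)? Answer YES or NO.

YES

recv[Bool] ‖ send[Bool]  ok
  μX ‖ μX  ok (rec unchanged)
    send[Bool] ‖ recv[Bool]  ok
      send[Int] ‖ recv[Int]  ok
        send[Int] ‖ recv[Int]  ok
          select{done,retry} ‖ offer{done,retry}  ok label sets agree
            case done:
              X ‖ X  ok
            case retry:
              X ‖ X  ok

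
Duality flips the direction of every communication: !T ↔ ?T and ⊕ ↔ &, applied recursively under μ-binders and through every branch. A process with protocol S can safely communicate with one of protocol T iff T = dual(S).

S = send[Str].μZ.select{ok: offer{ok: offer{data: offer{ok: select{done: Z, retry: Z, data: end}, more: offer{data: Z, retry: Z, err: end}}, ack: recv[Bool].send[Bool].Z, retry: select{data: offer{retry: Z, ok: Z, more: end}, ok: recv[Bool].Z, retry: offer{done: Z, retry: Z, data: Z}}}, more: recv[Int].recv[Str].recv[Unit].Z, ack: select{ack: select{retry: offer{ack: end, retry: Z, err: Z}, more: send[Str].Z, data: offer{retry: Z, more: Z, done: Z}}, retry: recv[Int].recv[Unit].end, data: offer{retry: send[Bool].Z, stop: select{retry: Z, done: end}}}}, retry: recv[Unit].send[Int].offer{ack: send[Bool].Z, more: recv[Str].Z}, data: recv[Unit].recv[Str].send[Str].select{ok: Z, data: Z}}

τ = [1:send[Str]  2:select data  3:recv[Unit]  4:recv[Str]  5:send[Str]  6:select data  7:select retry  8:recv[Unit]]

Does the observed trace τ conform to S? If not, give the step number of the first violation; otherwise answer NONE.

NONE

@1 send[Str]  ✓  cont: μZ.…
@2 select data  ✓  cont: recv[Unit].recv[Str].send[Str].select{ok: μZ.…, data: μZ.…}
@3 recv[Unit]  ✓  cont: recv[Str].send[Str].select{ok: μZ.…, data: μZ.…}
@4 recv[Str]  ✓  cont: send[Str].select{ok: μZ.…, data: μZ.…}
@5 send[Str]  ✓  cont: select{ok: μZ.…, data: μZ.…}
@6 select data  ✓  cont: μZ.…
@7 select retry  ✓  cont: recv[Unit].send[Int].offer{ack: send[Bool].μZ.…, more: recv[Str].μZ.…}
@8 recv[Unit]  ✓  cont: send[Int].offer{ack: send[Bool].μZ.…, more: recv[Str].μZ.…}
all 8 steps conform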